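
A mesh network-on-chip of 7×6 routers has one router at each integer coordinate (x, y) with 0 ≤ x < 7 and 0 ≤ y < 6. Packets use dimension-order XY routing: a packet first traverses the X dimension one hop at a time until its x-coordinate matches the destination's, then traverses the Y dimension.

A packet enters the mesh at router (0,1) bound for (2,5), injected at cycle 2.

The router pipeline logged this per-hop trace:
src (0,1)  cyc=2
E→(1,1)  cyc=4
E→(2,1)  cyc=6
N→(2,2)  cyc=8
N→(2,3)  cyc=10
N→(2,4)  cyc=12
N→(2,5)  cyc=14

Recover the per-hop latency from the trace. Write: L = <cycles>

L = 2

Between hops 0 and 1 the cycle counter advances 4 − 2 = 2.
That increment is L by definition: L = 2.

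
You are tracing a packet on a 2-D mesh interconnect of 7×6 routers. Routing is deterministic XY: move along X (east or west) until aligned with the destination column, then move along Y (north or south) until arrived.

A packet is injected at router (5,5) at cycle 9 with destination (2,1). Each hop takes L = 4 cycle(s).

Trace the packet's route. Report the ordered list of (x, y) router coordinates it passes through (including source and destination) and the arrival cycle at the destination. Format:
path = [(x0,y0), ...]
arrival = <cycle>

hop 0: (5,5) @ cyc 9
hop 1: (4,5) @ cyc 13  [W]
hop 2: (3,5) @ cyc 17  [W]
hop 3: (2,5) @ cyc 21  [W]
hop 4: (2,4) @ cyc 25  [S]
hop 5: (2,3) @ cyc 29  [S]
hop 6: (2,2) @ cyc 33  [S]
hop 7: (2,1) @ cyc 37  [S]

path = [(5,5), (4,5), (3,5), (2,5), (2,4), (2,3), (2,2), (2,1)]
arrival = 37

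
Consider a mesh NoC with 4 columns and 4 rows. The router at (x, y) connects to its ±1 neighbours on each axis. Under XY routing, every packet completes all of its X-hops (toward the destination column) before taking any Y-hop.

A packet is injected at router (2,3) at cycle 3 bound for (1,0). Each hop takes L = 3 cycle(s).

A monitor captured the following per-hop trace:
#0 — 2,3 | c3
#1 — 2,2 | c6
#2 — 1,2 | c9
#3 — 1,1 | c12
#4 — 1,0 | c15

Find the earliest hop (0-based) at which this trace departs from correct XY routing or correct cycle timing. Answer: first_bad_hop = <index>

[1] (+0,-1) / 3c ⇒ BAD: Y-move but x=2≠1

first_bad_hop = 1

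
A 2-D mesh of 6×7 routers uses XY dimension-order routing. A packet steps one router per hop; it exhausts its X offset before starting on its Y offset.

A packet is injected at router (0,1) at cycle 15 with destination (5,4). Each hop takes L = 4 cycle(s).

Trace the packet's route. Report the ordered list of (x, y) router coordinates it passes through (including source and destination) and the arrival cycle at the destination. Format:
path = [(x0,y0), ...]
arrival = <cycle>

hop 0: (0,1) @ cyc 15
hop 1: (1,1) @ cyc 19  [E]
hop 2: (2,1) @ cyc 23  [E]
hop 3: (3,1) @ cyc 27  [E]
hop 4: (4,1) @ cyc 31  [E]
hop 5: (5,1) @ cyc 35  [E]
hop 6: (5,2) @ cyc 39  [N]
hop 7: (5,3) @ cyc 43  [N]
hop 8: (5,4) @ cyc 47  [N]

path = [(0,1), (1,1), (2,1), (3,1), (4,1), (5,1), (5,2), (5,3), (5,4)]
arrival = 47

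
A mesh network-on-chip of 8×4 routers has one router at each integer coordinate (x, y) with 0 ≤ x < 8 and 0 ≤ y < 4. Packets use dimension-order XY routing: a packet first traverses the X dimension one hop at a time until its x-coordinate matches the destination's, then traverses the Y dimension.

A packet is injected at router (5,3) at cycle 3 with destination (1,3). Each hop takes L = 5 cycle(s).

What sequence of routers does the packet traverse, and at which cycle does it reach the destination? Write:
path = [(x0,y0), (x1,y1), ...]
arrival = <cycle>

src (5,3)  cyc=3
W→(4,3)  cyc=8
W→(3,3)  cyc=13
W→(2,3)  cyc=18
W→(1,3)  cyc=23

path = [(5,3), (4,3), (3,3), (2,3), (1,3)]
arrival = 23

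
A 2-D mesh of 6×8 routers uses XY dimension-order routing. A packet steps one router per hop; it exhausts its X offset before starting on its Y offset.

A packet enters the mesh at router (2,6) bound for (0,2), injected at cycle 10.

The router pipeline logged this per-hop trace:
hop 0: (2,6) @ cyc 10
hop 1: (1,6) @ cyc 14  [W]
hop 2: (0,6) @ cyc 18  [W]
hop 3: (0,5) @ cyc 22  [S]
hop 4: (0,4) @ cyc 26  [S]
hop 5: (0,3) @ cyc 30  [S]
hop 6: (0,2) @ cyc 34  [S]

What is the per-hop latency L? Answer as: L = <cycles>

L = 4

cyc[1] − cyc[0] = 14 − 10 = 4.
Per-hop latency L = Δcyc = 4.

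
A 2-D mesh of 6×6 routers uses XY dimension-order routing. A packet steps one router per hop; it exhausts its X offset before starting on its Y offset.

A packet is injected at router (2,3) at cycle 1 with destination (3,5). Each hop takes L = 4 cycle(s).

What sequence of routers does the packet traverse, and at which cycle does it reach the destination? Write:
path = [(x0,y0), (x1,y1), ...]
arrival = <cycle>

path = [(2,3), (3,3), (3,4), (3,5)]
arrival = 13

t=1: at (2,3)
t=5: at (3,3) after E
t=9: at (3,4) after N
t=13: at (3,5) after N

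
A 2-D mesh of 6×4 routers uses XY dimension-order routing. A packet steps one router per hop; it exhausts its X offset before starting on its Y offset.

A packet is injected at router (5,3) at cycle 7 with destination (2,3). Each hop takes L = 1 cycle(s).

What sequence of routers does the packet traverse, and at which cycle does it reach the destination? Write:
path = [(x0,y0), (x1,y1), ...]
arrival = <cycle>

src (5,3)  cyc=7
W→(4,3)  cyc=8
W→(3,3)  cyc=9
W→(2,3)  cyc=10

path = [(5,3), (4,3), (3,3), (2,3)]
arrival = 10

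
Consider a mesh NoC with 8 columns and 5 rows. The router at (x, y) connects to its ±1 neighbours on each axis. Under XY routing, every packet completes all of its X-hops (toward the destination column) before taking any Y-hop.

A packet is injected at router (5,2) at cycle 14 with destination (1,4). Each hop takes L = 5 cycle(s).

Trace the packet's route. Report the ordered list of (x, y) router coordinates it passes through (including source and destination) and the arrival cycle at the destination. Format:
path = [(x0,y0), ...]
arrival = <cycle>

path = [(5,2), (4,2), (3,2), (2,2), (1,2), (1,3), (1,4)]
arrival = 44

src (5,2)  cyc=14
W→(4,2)  cyc=19
W→(3,2)  cyc=24
W→(2,2)  cyc=29
W→(1,2)  cyc=34
N→(1,3)  cyc=39
N→(1,4)  cyc=44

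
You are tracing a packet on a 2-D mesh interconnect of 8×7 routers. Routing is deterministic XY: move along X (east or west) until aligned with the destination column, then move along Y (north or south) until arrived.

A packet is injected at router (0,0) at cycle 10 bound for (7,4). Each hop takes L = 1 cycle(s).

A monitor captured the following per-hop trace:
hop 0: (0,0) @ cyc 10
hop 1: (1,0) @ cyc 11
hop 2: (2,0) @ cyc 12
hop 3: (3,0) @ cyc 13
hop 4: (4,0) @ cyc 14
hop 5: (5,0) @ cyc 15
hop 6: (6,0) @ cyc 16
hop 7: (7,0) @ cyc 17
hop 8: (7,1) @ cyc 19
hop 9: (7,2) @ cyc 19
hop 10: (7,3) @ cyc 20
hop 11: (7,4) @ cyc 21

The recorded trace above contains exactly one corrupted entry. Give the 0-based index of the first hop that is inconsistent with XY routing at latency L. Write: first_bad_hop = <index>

[1] (+1,+0) / 1c ⇒ ok
[2] (+1,+0) / 1c ⇒ ok
[3] (+1,+0) / 1c ⇒ ok
[4] (+1,+0) / 1c ⇒ ok
[5] (+1,+0) / 1c ⇒ ok
[6] (+1,+0) / 1c ⇒ ok
[7] (+1,+0) / 1c ⇒ ok
[8] (+0,+1) / 2c ⇒ BAD: Δcyc=2≠L

first_bad_hop = 8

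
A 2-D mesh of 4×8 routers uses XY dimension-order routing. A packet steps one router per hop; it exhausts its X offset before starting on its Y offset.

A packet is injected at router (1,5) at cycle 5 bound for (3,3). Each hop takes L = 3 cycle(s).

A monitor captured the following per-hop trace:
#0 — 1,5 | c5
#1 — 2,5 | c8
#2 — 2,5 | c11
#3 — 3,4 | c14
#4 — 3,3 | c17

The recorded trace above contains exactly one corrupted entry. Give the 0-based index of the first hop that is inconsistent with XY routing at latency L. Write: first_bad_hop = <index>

first_bad_hop = 2

[1] (+1,+0) / 3c ⇒ ok
[2] (+0,+0) / 3c ⇒ BAD: non-unit step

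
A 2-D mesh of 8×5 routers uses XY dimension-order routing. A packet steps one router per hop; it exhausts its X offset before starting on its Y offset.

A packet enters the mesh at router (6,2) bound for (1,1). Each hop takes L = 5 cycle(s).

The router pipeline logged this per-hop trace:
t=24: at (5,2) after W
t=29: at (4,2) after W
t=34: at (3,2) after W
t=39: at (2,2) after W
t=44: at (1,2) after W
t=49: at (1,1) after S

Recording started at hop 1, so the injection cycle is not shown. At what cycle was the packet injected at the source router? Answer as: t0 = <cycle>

cyc[1] = 24 and cyc[k] = t0 + k·L for every k.
So t0 = 24 − 1·5 = 19.

t0 = 19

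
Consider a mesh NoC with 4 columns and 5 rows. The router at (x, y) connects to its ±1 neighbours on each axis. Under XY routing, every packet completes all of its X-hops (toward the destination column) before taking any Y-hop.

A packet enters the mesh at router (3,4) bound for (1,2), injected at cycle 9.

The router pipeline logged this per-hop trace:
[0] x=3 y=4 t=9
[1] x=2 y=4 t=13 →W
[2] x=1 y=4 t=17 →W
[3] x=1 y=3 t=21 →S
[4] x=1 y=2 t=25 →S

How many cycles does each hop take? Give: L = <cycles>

L = 4

Δcyc across hop 0→1: 13 − 9 = 4.
Per-hop latency L = Δcyc = 4.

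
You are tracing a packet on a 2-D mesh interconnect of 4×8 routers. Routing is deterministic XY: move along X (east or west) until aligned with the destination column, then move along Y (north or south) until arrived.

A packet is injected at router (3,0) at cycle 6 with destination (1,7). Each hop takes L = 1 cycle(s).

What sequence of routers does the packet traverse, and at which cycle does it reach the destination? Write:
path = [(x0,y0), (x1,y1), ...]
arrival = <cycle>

#0 — 3,0 | c6
#1 — 2,0 | c7 | W
#2 — 1,0 | c8 | W
#3 — 1,1 | c9 | N
#4 — 1,2 | c10 | N
#5 — 1,3 | c11 | N
#6 — 1,4 | c12 | N
#7 — 1,5 | c13 | N
#8 — 1,6 | c14 | N
#9 — 1,7 | c15 | N

path = [(3,0), (2,0), (1,0), (1,1), (1,2), (1,3), (1,4), (1,5), (1,6), (1,7)]
arrival = 15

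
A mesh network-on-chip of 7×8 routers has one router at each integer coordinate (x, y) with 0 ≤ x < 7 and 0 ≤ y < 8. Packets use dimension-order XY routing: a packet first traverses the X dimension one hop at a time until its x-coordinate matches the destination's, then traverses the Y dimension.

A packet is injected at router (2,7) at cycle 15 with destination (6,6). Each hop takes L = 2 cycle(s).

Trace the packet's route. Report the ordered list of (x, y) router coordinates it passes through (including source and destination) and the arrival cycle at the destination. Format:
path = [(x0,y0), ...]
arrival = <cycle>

path = [(2,7), (3,7), (4,7), (5,7), (6,7), (6,6)]
arrival = 25

#0 — 2,7 | c15
#1 — 3,7 | c17 | E
#2 — 4,7 | c19 | E
#3 — 5,7 | c21 | E
#4 — 6,7 | c23 | E
#5 — 6,6 | c25 | S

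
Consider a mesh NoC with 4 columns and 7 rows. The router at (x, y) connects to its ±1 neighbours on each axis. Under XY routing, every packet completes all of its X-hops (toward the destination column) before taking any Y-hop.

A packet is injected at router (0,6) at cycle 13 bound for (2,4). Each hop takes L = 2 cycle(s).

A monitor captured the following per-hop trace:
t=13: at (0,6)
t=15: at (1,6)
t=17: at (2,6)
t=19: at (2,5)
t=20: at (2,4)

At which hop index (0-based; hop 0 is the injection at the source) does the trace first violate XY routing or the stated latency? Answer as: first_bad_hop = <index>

first_bad_hop = 4

[1] (+1,+0) / 2c ⇒ ok
[2] (+1,+0) / 2c ⇒ ok
[3] (+0,-1) / 2c ⇒ ok
[4] (+0,-1) / 1c ⇒ BAD: Δcyc=1≠L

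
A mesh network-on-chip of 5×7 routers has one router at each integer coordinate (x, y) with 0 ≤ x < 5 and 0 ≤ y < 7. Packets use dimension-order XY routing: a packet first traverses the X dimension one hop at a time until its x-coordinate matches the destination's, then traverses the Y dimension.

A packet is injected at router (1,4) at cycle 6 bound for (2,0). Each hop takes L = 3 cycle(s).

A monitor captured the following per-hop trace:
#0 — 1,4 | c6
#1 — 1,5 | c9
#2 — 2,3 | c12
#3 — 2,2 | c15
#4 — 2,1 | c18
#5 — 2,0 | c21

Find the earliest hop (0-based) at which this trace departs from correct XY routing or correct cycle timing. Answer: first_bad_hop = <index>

hop 1: step (+0,+1), +3 cyc — BAD: Y-move but x=1≠2

first_bad_hop = 1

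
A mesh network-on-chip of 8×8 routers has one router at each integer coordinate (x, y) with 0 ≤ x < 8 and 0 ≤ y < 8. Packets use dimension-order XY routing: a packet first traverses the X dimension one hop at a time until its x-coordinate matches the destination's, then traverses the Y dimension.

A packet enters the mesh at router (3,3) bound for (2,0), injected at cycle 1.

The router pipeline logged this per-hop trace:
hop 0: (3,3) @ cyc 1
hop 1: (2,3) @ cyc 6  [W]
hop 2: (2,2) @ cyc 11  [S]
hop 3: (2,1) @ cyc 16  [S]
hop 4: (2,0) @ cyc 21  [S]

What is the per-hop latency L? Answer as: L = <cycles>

L = 5

Between hops 0 and 1 the cycle counter advances 6 − 1 = 5.
Each hop adds L, hence L = 5.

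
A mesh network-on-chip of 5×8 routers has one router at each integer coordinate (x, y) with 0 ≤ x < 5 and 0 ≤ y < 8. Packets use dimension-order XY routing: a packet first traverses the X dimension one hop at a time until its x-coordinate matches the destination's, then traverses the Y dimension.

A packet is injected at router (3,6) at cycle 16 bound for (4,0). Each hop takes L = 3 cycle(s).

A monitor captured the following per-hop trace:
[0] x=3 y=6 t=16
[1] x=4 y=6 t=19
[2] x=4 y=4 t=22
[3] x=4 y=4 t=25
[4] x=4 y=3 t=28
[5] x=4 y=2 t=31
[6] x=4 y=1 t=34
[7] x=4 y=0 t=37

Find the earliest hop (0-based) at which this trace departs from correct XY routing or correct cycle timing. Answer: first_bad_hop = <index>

first_bad_hop = 2

[1] (+1,+0) / 3c ⇒ ok
[2] (+0,-2) / 3c ⇒ BAD: non-unit step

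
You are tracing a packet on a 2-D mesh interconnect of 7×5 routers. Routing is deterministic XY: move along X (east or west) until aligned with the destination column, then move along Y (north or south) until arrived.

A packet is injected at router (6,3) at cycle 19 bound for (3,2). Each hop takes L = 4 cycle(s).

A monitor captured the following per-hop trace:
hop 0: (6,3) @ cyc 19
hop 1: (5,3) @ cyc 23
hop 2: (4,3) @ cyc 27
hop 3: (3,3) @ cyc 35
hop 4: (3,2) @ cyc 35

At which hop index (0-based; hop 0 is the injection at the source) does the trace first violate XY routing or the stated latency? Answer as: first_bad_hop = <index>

  1: Δx=-1 Δy=+0 Δt=4 [ok]
  2: Δx=-1 Δy=+0 Δt=4 [ok]
  3: Δx=-1 Δy=+0 Δt=8 [BAD: Δcyc=8≠L]

first_bad_hop = 3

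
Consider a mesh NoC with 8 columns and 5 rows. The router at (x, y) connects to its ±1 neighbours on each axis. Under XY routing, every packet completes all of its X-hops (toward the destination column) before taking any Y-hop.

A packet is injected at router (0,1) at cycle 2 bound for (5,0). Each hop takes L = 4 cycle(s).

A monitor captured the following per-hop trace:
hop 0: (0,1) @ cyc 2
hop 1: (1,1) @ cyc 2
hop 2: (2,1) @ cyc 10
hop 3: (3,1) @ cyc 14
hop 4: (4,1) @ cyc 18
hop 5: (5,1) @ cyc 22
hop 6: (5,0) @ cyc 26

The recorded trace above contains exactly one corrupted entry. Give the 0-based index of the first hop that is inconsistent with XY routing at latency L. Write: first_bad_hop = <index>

first_bad_hop = 1

check 1→ d=(1,0) cyc+0: BAD: Δcyc=0≠L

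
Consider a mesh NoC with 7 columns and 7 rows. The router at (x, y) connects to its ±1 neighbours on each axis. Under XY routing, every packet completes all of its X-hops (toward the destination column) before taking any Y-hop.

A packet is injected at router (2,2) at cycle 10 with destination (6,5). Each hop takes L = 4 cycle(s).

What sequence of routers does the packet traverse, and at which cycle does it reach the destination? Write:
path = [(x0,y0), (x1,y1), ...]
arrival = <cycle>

path = [(2,2), (3,2), (4,2), (5,2), (6,2), (6,3), (6,4), (6,5)]
arrival = 38

[0] x=2 y=2 t=10
[1] x=3 y=2 t=14 →E
[2] x=4 y=2 t=18 →E
[3] x=5 y=2 t=22 →E
[4] x=6 y=2 t=26 →E
[5] x=6 y=3 t=30 →N
[6] x=6 y=4 t=34 →N
[7] x=6 y=5 t=38 →N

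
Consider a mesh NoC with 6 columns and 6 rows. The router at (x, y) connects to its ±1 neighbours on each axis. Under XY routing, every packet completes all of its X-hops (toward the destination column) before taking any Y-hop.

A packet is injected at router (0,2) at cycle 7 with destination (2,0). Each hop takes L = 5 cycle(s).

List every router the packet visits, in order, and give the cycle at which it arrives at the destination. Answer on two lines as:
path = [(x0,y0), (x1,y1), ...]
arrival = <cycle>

src (0,2)  cyc=7
E→(1,2)  cyc=12
E→(2,2)  cyc=17
S→(2,1)  cyc=22
S→(2,0)  cyc=27

path = [(0,2), (1,2), (2,2), (2,1), (2,0)]
arrival = 27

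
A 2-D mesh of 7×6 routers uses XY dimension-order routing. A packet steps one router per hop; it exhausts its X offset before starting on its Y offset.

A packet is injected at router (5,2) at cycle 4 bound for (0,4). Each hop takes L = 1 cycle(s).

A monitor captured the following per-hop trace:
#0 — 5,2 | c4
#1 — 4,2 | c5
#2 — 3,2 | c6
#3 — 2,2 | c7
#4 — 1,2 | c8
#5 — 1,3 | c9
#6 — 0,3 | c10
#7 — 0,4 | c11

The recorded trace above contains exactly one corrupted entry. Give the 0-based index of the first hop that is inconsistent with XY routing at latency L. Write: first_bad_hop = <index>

hop 1: step (-1,+0), +1 cyc — ok
hop 2: step (-1,+0), +1 cyc — ok
hop 3: step (-1,+0), +1 cyc — ok
hop 4: step (-1,+0), +1 cyc — ok
hop 5: step (+0,+1), +1 cyc — BAD: Y-move but x=1≠0

first_bad_hop = 5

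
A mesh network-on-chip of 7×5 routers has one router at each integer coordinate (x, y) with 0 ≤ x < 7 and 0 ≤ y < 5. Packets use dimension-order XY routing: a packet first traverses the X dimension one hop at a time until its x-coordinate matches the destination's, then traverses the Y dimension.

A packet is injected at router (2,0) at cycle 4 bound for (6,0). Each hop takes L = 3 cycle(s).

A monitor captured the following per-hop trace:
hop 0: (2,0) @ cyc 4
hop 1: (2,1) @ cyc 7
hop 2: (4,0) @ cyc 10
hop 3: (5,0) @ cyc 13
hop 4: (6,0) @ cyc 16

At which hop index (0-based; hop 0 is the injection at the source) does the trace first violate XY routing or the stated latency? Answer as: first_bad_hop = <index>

first_bad_hop = 1

hop 1: step (+0,+1), +3 cyc — BAD: Y-move but x=2≠6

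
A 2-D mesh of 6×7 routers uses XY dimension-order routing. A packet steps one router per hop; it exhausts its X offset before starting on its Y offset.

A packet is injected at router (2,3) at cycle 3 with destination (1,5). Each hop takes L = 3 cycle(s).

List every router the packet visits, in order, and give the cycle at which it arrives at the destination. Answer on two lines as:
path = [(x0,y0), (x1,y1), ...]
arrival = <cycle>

path = [(2,3), (1,3), (1,4), (1,5)]
arrival = 12

  0. router=(2,3) cycle=3 (inject)
  1. router=(1,3) cycle=6 dir=W
  2. router=(1,4) cycle=9 dir=N
  3. router=(1,5) cycle=12 dir=N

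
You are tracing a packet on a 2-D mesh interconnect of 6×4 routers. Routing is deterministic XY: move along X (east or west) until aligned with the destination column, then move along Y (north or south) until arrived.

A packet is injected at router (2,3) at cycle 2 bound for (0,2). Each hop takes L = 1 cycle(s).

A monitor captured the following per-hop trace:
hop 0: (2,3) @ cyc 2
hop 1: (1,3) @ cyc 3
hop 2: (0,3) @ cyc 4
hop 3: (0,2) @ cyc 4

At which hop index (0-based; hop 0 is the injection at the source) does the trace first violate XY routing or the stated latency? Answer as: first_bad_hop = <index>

first_bad_hop = 3

  1: Δx=-1 Δy=+0 Δt=1 [ok]
  2: Δx=-1 Δy=+0 Δt=1 [ok]
  3: Δx=+0 Δy=-1 Δt=0 [BAD: Δcyc=0≠L]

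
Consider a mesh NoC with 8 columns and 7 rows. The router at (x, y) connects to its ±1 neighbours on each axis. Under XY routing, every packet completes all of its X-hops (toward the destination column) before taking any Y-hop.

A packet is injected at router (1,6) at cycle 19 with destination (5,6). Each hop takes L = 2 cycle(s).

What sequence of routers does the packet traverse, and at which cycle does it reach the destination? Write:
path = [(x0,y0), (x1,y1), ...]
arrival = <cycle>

[0] x=1 y=6 t=19
[1] x=2 y=6 t=21 →E
[2] x=3 y=6 t=23 →E
[3] x=4 y=6 t=25 →E
[4] x=5 y=6 t=27 →E

path = [(1,6), (2,6), (3,6), (4,6), (5,6)]
arrival = 27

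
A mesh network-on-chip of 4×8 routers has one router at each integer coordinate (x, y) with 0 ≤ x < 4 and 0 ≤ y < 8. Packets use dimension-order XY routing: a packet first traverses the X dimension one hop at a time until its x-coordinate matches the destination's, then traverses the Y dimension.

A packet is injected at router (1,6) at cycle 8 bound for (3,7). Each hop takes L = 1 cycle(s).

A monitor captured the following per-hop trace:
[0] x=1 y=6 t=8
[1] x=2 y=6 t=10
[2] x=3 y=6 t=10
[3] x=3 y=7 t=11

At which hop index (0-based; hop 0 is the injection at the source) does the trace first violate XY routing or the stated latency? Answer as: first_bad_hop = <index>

first_bad_hop = 1

hop 1: step (+1,+0), +2 cyc — BAD: Δcyc=2≠L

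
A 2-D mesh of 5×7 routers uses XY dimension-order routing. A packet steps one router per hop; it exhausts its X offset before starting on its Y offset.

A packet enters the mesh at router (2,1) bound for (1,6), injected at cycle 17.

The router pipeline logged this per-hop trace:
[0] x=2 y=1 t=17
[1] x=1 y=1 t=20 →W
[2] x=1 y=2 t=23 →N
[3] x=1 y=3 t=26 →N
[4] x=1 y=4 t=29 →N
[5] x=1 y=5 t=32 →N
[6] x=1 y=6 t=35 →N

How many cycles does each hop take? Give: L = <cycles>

L = 3

From hop 0 (17) to hop 1 (20): +3 cycles.
That increment is L by definition: L = 3.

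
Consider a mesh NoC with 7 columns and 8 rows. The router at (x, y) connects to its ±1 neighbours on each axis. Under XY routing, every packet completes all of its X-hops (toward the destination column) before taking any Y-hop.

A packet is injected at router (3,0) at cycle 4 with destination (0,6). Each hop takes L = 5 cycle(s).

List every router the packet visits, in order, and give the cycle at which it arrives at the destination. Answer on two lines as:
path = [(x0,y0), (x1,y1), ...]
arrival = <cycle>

src (3,0)  cyc=4
W→(2,0)  cyc=9
W→(1,0)  cyc=14
W→(0,0)  cyc=19
N→(0,1)  cyc=24
N→(0,2)  cyc=29
N→(0,3)  cyc=34
N→(0,4)  cyc=39
N→(0,5)  cyc=44
N→(0,6)  cyc=49

path = [(3,0), (2,0), (1,0), (0,0), (0,1), (0,2), (0,3), (0,4), (0,5), (0,6)]
arrival = 49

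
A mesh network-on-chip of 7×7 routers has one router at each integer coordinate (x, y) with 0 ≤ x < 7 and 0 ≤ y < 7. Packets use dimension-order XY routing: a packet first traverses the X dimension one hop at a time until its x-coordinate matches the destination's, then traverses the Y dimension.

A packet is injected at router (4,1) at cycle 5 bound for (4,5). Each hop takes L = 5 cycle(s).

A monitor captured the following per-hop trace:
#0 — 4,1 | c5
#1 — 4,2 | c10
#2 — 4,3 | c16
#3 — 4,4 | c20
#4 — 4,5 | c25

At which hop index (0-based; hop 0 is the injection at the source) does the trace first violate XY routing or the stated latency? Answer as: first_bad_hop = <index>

first_bad_hop = 2

check 1→ d=(0,1) cyc+5: ok
check 2→ d=(0,1) cyc+6: BAD: Δcyc=6≠L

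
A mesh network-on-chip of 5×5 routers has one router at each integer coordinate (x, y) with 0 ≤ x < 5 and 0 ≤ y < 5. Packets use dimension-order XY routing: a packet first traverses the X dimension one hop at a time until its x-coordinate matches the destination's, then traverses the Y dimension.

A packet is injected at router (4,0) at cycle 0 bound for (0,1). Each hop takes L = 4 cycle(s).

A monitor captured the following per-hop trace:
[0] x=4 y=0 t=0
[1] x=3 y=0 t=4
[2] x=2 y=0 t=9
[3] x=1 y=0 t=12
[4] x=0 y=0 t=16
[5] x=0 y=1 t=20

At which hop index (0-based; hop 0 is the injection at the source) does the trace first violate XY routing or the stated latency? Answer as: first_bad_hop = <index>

check 1→ d=(-1,0) cyc+4: ok
check 2→ d=(-1,0) cyc+5: BAD: Δcyc=5≠L

first_bad_hop = 2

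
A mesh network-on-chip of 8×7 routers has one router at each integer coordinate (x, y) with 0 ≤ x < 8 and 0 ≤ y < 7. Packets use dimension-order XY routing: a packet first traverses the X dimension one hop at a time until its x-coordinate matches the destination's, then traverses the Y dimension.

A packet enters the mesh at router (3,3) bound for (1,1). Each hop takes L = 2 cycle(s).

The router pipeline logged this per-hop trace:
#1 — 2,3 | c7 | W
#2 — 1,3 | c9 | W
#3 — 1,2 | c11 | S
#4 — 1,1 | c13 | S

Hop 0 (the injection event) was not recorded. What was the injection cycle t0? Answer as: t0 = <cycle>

t0 = 5

The first recorded entry is hop 1 at cycle 7.
So t0 = 7 − 1·2 = 5.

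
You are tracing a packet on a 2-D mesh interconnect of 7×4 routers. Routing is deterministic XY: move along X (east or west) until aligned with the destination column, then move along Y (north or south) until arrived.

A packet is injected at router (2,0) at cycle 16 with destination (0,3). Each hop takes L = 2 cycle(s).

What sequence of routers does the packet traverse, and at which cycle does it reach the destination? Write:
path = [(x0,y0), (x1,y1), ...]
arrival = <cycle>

path = [(2,0), (1,0), (0,0), (0,1), (0,2), (0,3)]
arrival = 26

src (2,0)  cyc=16
W→(1,0)  cyc=18
W→(0,0)  cyc=20
N→(0,1)  cyc=22
N→(0,2)  cyc=24
N→(0,3)  cyc=26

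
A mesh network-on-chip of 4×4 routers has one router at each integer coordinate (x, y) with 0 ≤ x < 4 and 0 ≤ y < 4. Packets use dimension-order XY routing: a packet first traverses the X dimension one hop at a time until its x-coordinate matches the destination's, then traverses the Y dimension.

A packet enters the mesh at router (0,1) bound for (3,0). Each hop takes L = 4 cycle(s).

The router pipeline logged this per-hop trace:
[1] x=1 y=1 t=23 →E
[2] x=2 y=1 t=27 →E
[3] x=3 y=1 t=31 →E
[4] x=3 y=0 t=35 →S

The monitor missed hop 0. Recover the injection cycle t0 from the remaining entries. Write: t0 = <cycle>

t0 = 19

At hop 1 the cycle is 23; in general cyc_k = t0 + kL.
t0 = cyc[1] − L = 23 − 4 = 19.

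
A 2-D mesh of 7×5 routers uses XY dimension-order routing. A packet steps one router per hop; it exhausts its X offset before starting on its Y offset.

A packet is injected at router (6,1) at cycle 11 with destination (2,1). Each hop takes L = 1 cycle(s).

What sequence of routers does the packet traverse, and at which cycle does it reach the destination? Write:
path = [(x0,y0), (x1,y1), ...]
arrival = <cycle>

path = [(6,1), (5,1), (4,1), (3,1), (2,1)]
arrival = 15

t=11: at (6,1)
t=12: at (5,1) after W
t=13: at (4,1) after W
t=14: at (3,1) after W
t=15: at (2,1) after W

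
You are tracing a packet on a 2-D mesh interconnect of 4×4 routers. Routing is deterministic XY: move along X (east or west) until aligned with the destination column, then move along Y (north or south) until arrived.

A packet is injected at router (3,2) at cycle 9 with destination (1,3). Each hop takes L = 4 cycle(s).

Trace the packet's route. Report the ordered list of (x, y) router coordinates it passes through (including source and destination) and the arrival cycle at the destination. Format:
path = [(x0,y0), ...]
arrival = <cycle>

  0. router=(3,2) cycle=9 (inject)
  1. router=(2,2) cycle=13 dir=W
  2. router=(1,2) cycle=17 dir=W
  3. router=(1,3) cycle=21 dir=N

path = [(3,2), (2,2), (1,2), (1,3)]
arrival = 21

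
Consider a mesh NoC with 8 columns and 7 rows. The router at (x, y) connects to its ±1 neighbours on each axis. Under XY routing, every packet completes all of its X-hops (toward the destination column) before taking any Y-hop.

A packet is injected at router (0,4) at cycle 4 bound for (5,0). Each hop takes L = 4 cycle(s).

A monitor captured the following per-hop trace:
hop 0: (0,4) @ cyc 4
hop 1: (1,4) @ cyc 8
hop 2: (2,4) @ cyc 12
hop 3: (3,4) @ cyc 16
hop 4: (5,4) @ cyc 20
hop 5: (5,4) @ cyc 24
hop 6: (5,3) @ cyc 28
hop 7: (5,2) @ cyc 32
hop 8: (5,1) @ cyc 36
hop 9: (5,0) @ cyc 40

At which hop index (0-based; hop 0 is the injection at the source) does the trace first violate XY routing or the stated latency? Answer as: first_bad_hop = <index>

first_bad_hop = 4

check 1→ d=(1,0) cyc+4: ok
check 2→ d=(1,0) cyc+4: ok
check 3→ d=(1,0) cyc+4: ok
check 4→ d=(2,0) cyc+4: BAD: non-unit step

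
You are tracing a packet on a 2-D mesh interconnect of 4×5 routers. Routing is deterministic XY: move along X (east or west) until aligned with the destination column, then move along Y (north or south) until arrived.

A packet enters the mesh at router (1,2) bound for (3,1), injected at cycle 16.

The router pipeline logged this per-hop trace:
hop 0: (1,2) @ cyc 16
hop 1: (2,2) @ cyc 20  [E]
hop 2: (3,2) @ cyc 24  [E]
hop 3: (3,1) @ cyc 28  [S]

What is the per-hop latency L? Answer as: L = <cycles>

Between hops 0 and 1 the cycle counter advances 20 − 16 = 4.
Per-hop latency L = Δcyc = 4.

L = 4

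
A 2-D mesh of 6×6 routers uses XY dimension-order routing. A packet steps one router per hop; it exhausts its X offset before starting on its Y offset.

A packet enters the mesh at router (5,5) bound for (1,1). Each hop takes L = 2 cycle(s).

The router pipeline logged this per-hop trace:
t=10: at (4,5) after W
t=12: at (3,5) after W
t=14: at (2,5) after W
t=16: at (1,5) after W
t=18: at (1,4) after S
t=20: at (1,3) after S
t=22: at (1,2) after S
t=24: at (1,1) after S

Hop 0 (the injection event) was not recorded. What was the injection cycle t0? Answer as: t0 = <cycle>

At hop 1 the cycle is 10; in general cyc_k = t0 + kL.
t0 = cyc[1] − L = 10 − 2 = 8.

t0 = 8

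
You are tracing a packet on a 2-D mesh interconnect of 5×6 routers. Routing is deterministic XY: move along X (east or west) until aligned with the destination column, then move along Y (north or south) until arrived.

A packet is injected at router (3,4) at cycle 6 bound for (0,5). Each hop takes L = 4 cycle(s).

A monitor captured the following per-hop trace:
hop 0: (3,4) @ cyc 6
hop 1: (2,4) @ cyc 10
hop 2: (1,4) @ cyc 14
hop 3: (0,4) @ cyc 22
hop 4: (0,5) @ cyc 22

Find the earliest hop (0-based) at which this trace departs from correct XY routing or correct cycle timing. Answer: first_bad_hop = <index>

[1] (-1,+0) / 4c ⇒ ok
[2] (-1,+0) / 4c ⇒ ok
[3] (-1,+0) / 8c ⇒ BAD: Δcyc=8≠L

first_bad_hop = 3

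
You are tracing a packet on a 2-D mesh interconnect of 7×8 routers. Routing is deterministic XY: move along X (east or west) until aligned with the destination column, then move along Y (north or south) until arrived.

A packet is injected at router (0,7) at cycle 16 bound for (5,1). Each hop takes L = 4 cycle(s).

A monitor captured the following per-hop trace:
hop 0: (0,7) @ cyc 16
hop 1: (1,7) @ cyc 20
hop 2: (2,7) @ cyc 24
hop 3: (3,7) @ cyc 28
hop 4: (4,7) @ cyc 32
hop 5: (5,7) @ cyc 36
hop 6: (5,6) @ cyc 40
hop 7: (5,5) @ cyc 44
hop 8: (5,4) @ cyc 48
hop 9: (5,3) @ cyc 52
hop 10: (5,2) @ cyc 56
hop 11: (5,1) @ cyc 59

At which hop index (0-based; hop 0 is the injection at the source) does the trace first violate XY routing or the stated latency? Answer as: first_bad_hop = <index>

hop 1: step (+1,+0), +4 cyc — ok
hop 2: step (+1,+0), +4 cyc — ok
hop 3: step (+1,+0), +4 cyc — ok
hop 4: step (+1,+0), +4 cyc — ok
hop 5: step (+1,+0), +4 cyc — ok
hop 6: step (+0,-1), +4 cyc — ok
hop 7: step (+0,-1), +4 cyc — ok
hop 8: step (+0,-1), +4 cyc — ok
hop 9: step (+0,-1), +4 cyc — ok
hop 10: step (+0,-1), +4 cyc — ok
hop 11: step (+0,-1), +3 cyc — BAD: Δcyc=3≠L

first_bad_hop = 11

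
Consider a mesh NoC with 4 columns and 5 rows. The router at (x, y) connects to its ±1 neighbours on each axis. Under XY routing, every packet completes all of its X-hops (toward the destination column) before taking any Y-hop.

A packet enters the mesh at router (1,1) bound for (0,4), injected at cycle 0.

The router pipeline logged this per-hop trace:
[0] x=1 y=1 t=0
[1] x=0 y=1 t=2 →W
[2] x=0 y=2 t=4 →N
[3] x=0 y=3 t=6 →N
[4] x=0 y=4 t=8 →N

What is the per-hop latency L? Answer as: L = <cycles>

L = 2

cyc[1] − cyc[0] = 2 − 0 = 2.
That increment is L by definition: L = 2.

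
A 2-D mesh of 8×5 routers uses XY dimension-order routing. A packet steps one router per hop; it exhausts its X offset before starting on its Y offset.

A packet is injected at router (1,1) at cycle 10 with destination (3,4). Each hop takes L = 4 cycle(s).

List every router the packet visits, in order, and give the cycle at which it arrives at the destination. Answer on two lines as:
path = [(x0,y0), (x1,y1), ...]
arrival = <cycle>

src (1,1)  cyc=10
E→(2,1)  cyc=14
E→(3,1)  cyc=18
N→(3,2)  cyc=22
N→(3,3)  cyc=26
N→(3,4)  cyc=30

path = [(1,1), (2,1), (3,1), (3,2), (3,3), (3,4)]
arrival = 30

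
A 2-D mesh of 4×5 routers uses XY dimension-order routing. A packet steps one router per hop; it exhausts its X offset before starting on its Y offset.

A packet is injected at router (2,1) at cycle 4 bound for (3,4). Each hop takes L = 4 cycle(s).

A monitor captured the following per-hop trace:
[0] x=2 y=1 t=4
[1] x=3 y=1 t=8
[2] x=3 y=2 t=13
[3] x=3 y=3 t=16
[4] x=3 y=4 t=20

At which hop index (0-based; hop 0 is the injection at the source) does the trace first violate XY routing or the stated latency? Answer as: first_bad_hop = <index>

check 1→ d=(1,0) cyc+4: ok
check 2→ d=(0,1) cyc+5: BAD: Δcyc=5≠L

first_bad_hop = 2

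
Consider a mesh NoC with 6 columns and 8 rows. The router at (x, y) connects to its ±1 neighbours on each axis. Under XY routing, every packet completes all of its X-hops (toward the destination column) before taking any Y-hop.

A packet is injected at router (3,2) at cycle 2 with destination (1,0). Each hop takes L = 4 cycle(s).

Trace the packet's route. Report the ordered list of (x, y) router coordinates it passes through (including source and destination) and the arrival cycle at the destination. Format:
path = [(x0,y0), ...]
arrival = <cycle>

hop 0: (3,2) @ cyc 2
hop 1: (2,2) @ cyc 6  [W]
hop 2: (1,2) @ cyc 10  [W]
hop 3: (1,1) @ cyc 14  [S]
hop 4: (1,0) @ cyc 18  [S]

path = [(3,2), (2,2), (1,2), (1,1), (1,0)]
arrival = 18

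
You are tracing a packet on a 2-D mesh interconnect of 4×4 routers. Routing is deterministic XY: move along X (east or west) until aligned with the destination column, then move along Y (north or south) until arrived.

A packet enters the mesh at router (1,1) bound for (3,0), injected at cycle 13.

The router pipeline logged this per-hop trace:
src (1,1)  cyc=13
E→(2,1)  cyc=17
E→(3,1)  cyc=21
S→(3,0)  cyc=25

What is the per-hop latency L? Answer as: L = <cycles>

L = 4

From hop 0 (13) to hop 1 (17): +4 cycles.
Each hop adds L, hence L = 4.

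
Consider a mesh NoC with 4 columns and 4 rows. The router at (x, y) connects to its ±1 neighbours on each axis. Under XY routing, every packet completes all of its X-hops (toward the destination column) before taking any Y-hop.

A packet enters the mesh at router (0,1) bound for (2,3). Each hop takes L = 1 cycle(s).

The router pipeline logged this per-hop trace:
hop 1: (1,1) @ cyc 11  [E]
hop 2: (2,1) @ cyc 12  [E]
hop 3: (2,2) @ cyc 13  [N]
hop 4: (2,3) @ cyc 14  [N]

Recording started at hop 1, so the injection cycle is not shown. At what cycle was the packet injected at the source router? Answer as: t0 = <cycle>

t0 = 10

The first recorded entry is hop 1 at cycle 11.
Subtract one hop: t0 = 11 − 1 = 10.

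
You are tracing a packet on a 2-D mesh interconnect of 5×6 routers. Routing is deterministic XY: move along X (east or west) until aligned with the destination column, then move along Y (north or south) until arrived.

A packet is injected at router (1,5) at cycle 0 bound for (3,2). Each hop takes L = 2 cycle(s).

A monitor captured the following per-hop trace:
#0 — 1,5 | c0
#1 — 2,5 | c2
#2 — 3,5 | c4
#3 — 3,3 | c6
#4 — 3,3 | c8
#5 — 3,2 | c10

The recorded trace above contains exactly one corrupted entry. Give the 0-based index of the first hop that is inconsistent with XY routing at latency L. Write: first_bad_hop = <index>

hop 1: step (+1,+0), +2 cyc — ok
hop 2: step (+1,+0), +2 cyc — ok
hop 3: step (+0,-2), +2 cyc — BAD: non-unit step

first_bad_hop = 3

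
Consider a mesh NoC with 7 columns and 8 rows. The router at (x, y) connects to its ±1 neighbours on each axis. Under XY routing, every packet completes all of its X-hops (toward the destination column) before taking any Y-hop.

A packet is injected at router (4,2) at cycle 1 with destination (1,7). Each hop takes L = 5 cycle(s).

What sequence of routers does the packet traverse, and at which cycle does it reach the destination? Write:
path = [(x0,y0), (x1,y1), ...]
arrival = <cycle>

t=1: at (4,2)
t=6: at (3,2) after W
t=11: at (2,2) after W
t=16: at (1,2) after W
t=21: at (1,3) after N
t=26: at (1,4) after N
t=31: at (1,5) after N
t=36: at (1,6) after N
t=41: at (1,7) after N

path = [(4,2), (3,2), (2,2), (1,2), (1,3), (1,4), (1,5), (1,6), (1,7)]
arrival = 41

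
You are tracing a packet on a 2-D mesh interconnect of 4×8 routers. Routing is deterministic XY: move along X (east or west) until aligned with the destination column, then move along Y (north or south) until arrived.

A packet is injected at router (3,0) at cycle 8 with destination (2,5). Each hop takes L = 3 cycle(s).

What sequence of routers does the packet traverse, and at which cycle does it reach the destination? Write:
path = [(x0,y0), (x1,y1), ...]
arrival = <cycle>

t=8: at (3,0)
t=11: at (2,0) after W
t=14: at (2,1) after N
t=17: at (2,2) after N
t=20: at (2,3) after N
t=23: at (2,4) after N
t=26: at (2,5) after N

path = [(3,0), (2,0), (2,1), (2,2), (2,3), (2,4), (2,5)]
arrival = 26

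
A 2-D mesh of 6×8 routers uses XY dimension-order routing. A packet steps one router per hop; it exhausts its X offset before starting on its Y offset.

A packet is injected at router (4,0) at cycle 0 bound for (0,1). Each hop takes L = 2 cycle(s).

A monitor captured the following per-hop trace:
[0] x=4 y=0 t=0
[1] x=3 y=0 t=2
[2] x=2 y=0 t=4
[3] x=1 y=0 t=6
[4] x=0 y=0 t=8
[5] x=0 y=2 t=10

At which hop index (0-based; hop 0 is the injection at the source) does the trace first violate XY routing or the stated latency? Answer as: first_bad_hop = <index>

hop 1: step (-1,+0), +2 cyc — ok
hop 2: step (-1,+0), +2 cyc — ok
hop 3: step (-1,+0), +2 cyc — ok
hop 4: step (-1,+0), +2 cyc — ok
hop 5: step (+0,+2), +2 cyc — BAD: non-unit step

first_bad_hop = 5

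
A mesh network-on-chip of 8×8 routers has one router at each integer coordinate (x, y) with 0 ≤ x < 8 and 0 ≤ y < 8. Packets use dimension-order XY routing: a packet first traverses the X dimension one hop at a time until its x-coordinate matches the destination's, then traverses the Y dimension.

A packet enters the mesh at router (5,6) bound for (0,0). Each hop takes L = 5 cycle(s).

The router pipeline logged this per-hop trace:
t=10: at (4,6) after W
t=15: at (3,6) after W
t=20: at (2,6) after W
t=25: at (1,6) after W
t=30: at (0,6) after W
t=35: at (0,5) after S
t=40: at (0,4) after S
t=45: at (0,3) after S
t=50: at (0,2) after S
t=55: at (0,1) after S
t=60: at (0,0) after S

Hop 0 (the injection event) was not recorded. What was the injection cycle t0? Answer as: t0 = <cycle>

The first recorded entry is hop 1 at cycle 10.
So t0 = 10 − 1·5 = 5.

t0 = 5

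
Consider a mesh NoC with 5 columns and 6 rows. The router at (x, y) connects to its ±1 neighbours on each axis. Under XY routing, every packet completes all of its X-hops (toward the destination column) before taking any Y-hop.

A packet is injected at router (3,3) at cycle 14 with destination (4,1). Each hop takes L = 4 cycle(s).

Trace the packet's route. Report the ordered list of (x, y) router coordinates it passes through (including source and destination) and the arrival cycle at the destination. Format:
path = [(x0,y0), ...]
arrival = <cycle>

path = [(3,3), (4,3), (4,2), (4,1)]
arrival = 26

#0 — 3,3 | c14
#1 — 4,3 | c18 | E
#2 — 4,2 | c22 | S
#3 — 4,1 | c26 | S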